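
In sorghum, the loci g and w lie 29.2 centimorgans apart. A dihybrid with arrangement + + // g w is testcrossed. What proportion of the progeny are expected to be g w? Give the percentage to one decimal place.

35.4%

A map distance of 29.2 centimorgans corresponds to a recombination frequency of 0.292.
The F1 is + + / g w, so g w is a parental gamete class with expected frequency (1 − r)/2 = 0.708/2 = 0.3540.
That is 0.3540 = 35.4% of the progeny.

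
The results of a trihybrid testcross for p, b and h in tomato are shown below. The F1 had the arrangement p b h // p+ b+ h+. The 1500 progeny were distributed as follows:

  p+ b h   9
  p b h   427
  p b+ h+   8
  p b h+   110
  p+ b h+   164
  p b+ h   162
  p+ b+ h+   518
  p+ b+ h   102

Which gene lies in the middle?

p

The two rarest classes, p+ b h and p b+ h+, are the double crossovers. Comparing them with the parentals, only the p allele has switched, so p is the middle locus and the order is b – p – h.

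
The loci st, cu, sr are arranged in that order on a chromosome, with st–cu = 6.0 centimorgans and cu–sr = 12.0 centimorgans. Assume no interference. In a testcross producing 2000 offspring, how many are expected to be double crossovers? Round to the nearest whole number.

Map distances give recombination frequencies of 0.060 and 0.120 for the two intervals.
With no interference, expected double-crossover frequency = 0.060 × 0.120 = 0.00720.
Expected number = 0.00720 × 2000 = 14.40 ≈ 14.

14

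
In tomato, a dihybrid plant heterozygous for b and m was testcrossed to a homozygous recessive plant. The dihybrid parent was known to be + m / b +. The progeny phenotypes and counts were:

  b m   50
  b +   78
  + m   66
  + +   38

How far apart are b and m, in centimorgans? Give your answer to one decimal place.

37.9 centimorgans

The recombinant classes are + + and b m: 38 + 50 = 88.
Recombination frequency = 88/232 = 0.3793 ≈ 37.9%, i.e. 37.9 centimorgans.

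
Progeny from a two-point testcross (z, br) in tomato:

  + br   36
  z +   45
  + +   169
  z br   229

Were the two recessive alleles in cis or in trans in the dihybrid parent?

The two most frequent classes are + + (169) and z br (229); these are the parental (non-recombinant) types.
So the F1 carried + + on one chromosome and z br on the other — the recessive alleles are on the same chromosome (cis / coupling).

cis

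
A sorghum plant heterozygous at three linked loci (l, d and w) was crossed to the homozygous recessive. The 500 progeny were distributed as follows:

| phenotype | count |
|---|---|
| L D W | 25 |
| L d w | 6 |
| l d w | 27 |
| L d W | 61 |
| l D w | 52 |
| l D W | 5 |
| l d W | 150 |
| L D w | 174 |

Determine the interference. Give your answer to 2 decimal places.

The two most frequent reciprocal classes, l d W and L D w, are the parental types, so the F1 was l d W / L D w.
The two rarest classes, l D W and L d w, are the double crossovers. Comparing them with the parentals, only the d allele has switched, so d is the middle locus and the order is w – d – l.
w–d: (52 + 11)/500 = 0.1260; d–l: (113 + 11)/500 = 0.2480.
Expected DCO frequency = 0.1260 × 0.2480 ≈ 0.03125; observed = 11/500 ≈ 0.02200.
Coefficient of coincidence = 0.02200/0.03125 ≈ 0.70; interference = 1 − 0.70 = 0.30.

0.30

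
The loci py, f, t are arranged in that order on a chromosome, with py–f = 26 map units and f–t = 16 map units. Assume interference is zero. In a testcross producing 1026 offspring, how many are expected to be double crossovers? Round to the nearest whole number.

43

Map distances give recombination frequencies of 0.260 and 0.160 for the two intervals.
With no interference, expected double-crossover frequency = 0.260 × 0.160 = 0.04160.
Expected number = 0.04160 × 1026 = 42.68 ≈ 43.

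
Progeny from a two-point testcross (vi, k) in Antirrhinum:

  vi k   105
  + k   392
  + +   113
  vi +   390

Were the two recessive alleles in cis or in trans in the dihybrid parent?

trans

The two most frequent classes are + k (392) and vi + (390); these are the parental (non-recombinant) types.
So the F1 carried + k on one chromosome and vi + on the other — the recessive alleles are on opposite chromosomes (trans / repulsion).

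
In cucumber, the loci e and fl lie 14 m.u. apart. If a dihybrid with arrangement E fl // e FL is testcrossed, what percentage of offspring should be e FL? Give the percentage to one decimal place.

43.0%

A map distance of 14 m.u. corresponds to a recombination frequency of 0.140.
The F1 is E fl / e FL, so e FL is a parental gamete class with expected frequency (1 − r)/2 = 0.860/2 = 0.4300.
That is 0.4300 = 43.0% of the progeny.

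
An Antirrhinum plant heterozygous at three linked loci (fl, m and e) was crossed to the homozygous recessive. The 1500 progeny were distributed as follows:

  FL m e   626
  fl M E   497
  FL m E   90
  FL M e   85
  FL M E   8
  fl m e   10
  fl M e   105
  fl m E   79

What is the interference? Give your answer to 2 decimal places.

0.30

The two most frequent reciprocal classes, fl M E and FL m e, are the parental types, so the F1 was fl M E / FL m e.
The two rarest classes, FL M E and fl m e, are the double crossovers. Comparing them with the parentals, only the fl allele has switched, so fl is the middle locus and the order is m – fl – e.
m–fl: (164 + 18)/1500 = 0.1213; fl–e: (195 + 18)/1500 = 0.1420.
Expected DCO frequency = 0.1213 × 0.1420 ≈ 0.01722; observed = 18/1500 ≈ 0.01200.
Coefficient of coincidence = 0.01200/0.01722 ≈ 0.70; interference = 1 − 0.70 = 0.30.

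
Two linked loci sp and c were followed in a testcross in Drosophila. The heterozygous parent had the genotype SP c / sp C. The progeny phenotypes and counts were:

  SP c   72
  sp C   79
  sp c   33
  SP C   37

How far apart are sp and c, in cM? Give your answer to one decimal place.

31.7 cM

The recombinant classes are SP C and sp c: 37 + 33 = 70.
Recombination frequency = 70/221 = 0.3167 ≈ 31.7%, i.e. 31.7 cM.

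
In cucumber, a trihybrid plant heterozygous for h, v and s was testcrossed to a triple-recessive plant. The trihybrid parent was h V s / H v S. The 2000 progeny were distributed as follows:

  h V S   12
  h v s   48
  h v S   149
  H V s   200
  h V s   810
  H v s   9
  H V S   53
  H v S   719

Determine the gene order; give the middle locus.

The two rarest classes, h V S and H v s, are the double crossovers. Comparing them with the parentals, only the s allele has switched, so s is the middle locus and the order is h – s – v.

s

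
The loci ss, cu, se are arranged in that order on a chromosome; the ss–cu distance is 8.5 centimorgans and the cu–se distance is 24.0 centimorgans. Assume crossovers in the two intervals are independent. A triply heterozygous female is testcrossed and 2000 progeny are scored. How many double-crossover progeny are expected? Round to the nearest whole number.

41

Map distances give recombination frequencies of 0.085 and 0.240 for the two intervals.
With no interference, expected double-crossover frequency = 0.085 × 0.240 = 0.02040.
Expected number = 0.02040 × 2000 = 40.80 ≈ 41.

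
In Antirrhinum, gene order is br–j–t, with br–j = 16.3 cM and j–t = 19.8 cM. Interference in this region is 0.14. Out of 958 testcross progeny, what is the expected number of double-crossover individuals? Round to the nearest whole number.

27

Map distances give recombination frequencies of 0.163 and 0.198 for the two intervals.
With interference 0.14 (so coincidence = 0.86), expected double-crossover frequency = 0.163 × 0.198 × 0.86 = 0.02776.
Expected number = 0.02776 × 958 = 26.59 ≈ 27.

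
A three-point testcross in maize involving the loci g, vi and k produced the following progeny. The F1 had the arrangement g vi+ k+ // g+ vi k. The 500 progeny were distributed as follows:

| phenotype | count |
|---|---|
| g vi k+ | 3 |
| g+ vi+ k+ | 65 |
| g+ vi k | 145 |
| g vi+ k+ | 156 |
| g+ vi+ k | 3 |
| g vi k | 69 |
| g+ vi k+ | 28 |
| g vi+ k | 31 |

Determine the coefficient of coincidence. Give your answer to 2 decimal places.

0.33

The two rarest classes, g vi k+ and g+ vi+ k, are the double crossovers. Comparing them with the parentals, only the vi allele has switched, so vi is the middle locus and the order is g – vi – k.
g–vi: (134 + 6)/500 = 0.2800; vi–k: (59 + 6)/500 = 0.1300.
Expected DCO frequency = 0.2800 × 0.1300 ≈ 0.03640; observed = 6/500 ≈ 0.01200.
Coefficient of coincidence = 0.01200/0.03640 ≈ 0.33.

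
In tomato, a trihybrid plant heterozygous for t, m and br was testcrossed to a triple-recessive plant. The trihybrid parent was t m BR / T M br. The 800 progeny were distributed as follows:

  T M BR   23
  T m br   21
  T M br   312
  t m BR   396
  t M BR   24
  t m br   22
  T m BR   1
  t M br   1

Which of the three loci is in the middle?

t

The two rarest classes, T m BR and t M br, are the double crossovers. Comparing them with the parentals, only the t allele has switched, so t is the middle locus and the order is m – t – br.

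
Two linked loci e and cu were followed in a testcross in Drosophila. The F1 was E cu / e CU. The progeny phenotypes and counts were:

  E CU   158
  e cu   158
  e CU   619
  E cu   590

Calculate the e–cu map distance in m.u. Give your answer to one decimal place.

The recombinant classes are E CU and e cu: 158 + 158 = 316.
Recombination frequency = 316/1525 = 0.2072 ≈ 20.7%, i.e. 20.7 m.u.

20.7 m.u.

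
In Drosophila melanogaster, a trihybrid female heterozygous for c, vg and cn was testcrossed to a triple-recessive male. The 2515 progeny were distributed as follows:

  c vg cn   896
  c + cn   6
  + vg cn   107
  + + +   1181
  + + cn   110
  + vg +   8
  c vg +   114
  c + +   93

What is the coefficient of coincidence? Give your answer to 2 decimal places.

0.69

The two most frequent reciprocal classes, c vg cn and + + +, are the parental types, so the F1 was c vg cn / + + +.
The two rarest classes, c + cn and + vg +, are the double crossovers. Comparing them with the parentals, only the vg allele has switched, so vg is the middle locus and the order is cn – vg – c.
cn–vg: (224 + 14)/2515 = 0.0946; vg–c: (200 + 14)/2515 = 0.0851.
Expected DCO frequency = 0.0946 × 0.0851 ≈ 0.00805; observed = 14/2515 ≈ 0.00557.
Coefficient of coincidence = 0.00557/0.00805 ≈ 0.69.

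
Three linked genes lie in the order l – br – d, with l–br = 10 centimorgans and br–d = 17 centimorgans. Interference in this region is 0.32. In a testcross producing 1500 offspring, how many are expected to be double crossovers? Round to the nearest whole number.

17

Map distances give recombination frequencies of 0.100 and 0.170 for the two intervals.
With interference 0.32 (so coincidence = 0.68), expected double-crossover frequency = 0.100 × 0.170 × 0.68 = 0.01156.
Expected number = 0.01156 × 1500 = 17.34 ≈ 17.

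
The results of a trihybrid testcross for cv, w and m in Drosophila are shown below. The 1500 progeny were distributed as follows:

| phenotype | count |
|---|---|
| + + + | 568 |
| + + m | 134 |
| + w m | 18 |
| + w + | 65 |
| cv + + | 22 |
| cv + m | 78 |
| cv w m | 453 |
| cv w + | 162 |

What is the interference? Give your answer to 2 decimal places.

The two most frequent reciprocal classes, + + + and cv w m, are the parental types, so the F1 was + + + / cv w m.
The two rarest classes, cv + + and + w m, are the double crossovers. Comparing them with the parentals, only the cv allele has switched, so cv is the middle locus and the order is w – cv – m.
w–cv: (143 + 40)/1500 = 0.1220; cv–m: (296 + 40)/1500 = 0.2240.
Expected DCO frequency = 0.1220 × 0.2240 ≈ 0.02733; observed = 40/1500 ≈ 0.02667.
Coefficient of coincidence = 0.02667/0.02733 ≈ 0.98; interference = 1 − 0.98 = 0.02.

0.02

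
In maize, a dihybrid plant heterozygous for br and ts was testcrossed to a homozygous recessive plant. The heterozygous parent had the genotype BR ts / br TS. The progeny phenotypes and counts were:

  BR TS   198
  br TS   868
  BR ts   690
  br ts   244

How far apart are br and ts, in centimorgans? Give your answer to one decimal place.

22.1 centimorgans

The recombinant classes are BR TS and br ts: 198 + 244 = 442.
Recombination frequency = 442/2000 = 0.2210 ≈ 22.1%, i.e. 22.1 centimorgans.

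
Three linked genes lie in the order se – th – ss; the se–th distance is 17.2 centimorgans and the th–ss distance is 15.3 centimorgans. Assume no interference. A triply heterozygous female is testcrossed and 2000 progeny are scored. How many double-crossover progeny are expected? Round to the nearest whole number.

Map distances give recombination frequencies of 0.172 and 0.153 for the two intervals.
With no interference, expected double-crossover frequency = 0.172 × 0.153 = 0.02632.
Expected number = 0.02632 × 2000 = 52.63 ≈ 53.

53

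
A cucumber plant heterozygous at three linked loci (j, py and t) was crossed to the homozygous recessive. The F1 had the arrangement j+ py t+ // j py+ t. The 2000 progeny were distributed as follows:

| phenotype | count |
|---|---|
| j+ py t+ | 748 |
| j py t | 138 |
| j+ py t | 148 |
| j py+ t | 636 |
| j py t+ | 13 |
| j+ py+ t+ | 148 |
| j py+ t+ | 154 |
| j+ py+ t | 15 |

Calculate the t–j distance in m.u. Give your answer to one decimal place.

16.5 m.u.

The two rarest classes, j py t+ and j+ py+ t, are the double crossovers. Comparing them with the parentals, only the j allele has switched, so j is the middle locus and the order is py – j – t.
Crossovers in the j–t interval produce the single-crossover classes j+ py t and j py+ t+ (148 + 154 = 302) plus the double crossovers (28).
RF(j–t) = (302 + 28) / 2000 = 330/2000 = 0.1650 → 16.5 m.u.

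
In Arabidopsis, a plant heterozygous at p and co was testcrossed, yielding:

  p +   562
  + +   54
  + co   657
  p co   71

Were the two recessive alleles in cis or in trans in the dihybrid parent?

trans

The two most frequent classes are + co (657) and p + (562); these are the parental (non-recombinant) types.
So the F1 carried + co on one chromosome and p + on the other — the recessive alleles are on opposite chromosomes (trans / repulsion).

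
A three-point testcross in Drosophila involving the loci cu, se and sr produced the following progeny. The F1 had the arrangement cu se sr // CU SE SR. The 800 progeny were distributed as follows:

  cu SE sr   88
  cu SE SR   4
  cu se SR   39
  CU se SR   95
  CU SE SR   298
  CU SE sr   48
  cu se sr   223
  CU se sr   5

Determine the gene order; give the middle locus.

cu

The two rarest classes, CU se sr and cu SE SR, are the double crossovers. Comparing them with the parentals, only the cu allele has switched, so cu is the middle locus and the order is se – cu – sr.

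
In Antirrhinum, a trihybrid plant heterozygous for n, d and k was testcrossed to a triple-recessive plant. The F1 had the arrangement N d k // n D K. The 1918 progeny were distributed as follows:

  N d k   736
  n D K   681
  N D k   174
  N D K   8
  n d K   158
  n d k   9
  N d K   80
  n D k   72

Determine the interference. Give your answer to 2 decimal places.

The two rarest classes, n d k and N D K, are the double crossovers. Comparing them with the parentals, only the n allele has switched, so n is the middle locus and the order is k – n – d.
k–n: (152 + 17)/1918 = 0.0881; n–d: (332 + 17)/1918 = 0.1820.
Expected DCO frequency = 0.0881 × 0.1820 ≈ 0.01603; observed = 17/1918 ≈ 0.00886.
Coefficient of coincidence = 0.00886/0.01603 ≈ 0.55; interference = 1 − 0.55 = 0.45.

0.45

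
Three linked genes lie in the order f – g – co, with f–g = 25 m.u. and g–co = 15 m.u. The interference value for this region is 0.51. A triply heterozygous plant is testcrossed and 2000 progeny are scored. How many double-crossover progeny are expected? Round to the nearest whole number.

Map distances give recombination frequencies of 0.250 and 0.150 for the two intervals.
With interference 0.51 (so coincidence = 0.49), expected double-crossover frequency = 0.250 × 0.150 × 0.49 = 0.01837.
Expected number = 0.01837 × 2000 = 36.75 ≈ 37.

37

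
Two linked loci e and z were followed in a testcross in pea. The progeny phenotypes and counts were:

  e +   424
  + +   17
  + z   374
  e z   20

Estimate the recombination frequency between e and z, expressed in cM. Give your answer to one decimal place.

4.4 cM

The two most frequent classes, + z (374) and e + (424), are the parental types, so the F1 was + z / e +.
The recombinant classes are + + and e z: 17 + 20 = 37.
Recombination frequency = 37/835 = 0.0443 ≈ 4.4%, i.e. 4.4 cM.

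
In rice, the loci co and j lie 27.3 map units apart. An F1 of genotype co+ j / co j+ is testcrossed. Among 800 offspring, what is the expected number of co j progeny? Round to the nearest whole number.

A map distance of 27.3 map units corresponds to a recombination frequency of 0.273.
The F1 is co+ j / co j+, so co j is a recombinant gamete class with expected frequency r/2 = 0.273/2 = 0.1365.
Expected number = 0.1365 × 800 = 109.20 ≈ 109.

109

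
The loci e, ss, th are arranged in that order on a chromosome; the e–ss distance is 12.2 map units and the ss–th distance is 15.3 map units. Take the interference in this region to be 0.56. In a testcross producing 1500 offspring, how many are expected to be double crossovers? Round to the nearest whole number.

12

Map distances give recombination frequencies of 0.122 and 0.153 for the two intervals.
With interference 0.56 (so coincidence = 0.44), expected double-crossover frequency = 0.122 × 0.153 × 0.44 = 0.00821.
Expected number = 0.00821 × 1500 = 12.32 ≈ 12.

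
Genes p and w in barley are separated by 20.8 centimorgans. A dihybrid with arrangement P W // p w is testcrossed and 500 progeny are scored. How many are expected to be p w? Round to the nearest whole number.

198

A map distance of 20.8 centimorgans corresponds to a recombination frequency of 0.208.
The F1 is P W / p w, so p w is a parental gamete class with expected frequency (1 − r)/2 = 0.792/2 = 0.3960.
Expected number = 0.3960 × 500 = 198.00 ≈ 198.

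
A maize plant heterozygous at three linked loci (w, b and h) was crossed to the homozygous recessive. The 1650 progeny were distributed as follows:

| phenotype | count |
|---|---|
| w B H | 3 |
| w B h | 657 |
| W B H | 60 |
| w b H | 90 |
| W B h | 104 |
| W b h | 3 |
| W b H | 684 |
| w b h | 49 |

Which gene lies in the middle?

The two most frequent reciprocal classes, W b H and w B h, are the parental types, so the F1 was W b H / w B h.
The two rarest classes, W b h and w B H, are the double crossovers. Comparing them with the parentals, only the h allele has switched, so h is the middle locus and the order is b – h – w.

h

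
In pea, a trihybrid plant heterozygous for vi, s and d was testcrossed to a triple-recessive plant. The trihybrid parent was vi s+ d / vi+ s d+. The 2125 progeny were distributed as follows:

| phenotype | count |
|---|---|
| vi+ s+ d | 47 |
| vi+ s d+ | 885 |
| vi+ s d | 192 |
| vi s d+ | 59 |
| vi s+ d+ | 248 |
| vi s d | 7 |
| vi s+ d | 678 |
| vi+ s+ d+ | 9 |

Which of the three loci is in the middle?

s

The two rarest classes, vi s d and vi+ s+ d+, are the double crossovers. Comparing them with the parentals, only the s allele has switched, so s is the middle locus and the order is vi – s – d.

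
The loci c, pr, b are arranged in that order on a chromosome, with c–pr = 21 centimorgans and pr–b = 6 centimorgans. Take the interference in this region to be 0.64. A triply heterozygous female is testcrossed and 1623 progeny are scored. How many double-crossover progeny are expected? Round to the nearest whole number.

7

Map distances give recombination frequencies of 0.210 and 0.060 for the two intervals.
With interference 0.64 (so coincidence = 0.36), expected double-crossover frequency = 0.210 × 0.060 × 0.36 = 0.00454.
Expected number = 0.00454 × 1623 = 7.36 ≈ 7.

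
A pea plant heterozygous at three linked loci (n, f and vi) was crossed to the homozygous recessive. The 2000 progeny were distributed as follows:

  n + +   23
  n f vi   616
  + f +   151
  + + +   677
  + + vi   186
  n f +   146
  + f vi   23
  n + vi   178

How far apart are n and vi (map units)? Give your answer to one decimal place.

18.9 map units

The two most frequent reciprocal classes, + + + and n f vi, are the parental types, so the F1 was + + + / n f vi.
The two rarest classes, n + + and + f vi, are the double crossovers. Comparing them with the parentals, only the n allele has switched, so n is the middle locus and the order is vi – n – f.
Crossovers in the vi–n interval produce the single-crossover classes + + vi and n f + (186 + 146 = 332) plus the double crossovers (46).
RF(vi–n) = (332 + 46) / 2000 = 378/2000 = 0.1890 → 18.9 map units.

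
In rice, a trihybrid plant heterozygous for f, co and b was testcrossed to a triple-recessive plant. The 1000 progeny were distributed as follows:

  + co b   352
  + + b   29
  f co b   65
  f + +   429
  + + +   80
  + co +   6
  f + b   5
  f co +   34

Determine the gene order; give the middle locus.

b

The two most frequent reciprocal classes, f + + and + co b, are the parental types, so the F1 was f + + / + co b.
The two rarest classes, f + b and + co +, are the double crossovers. Comparing them with the parentals, only the b allele has switched, so b is the middle locus and the order is f – b – co.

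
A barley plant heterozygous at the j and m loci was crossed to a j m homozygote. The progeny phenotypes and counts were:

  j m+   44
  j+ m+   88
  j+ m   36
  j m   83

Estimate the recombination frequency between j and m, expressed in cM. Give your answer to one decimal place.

31.9 cM

The two most frequent classes, j+ m+ (88) and j m (83), are the parental types, so the F1 was j+ m+ / j m.
The recombinant classes are j+ m and j m+: 36 + 44 = 80.
Recombination frequency = 80/251 = 0.3187 ≈ 31.9%, i.e. 31.9 cM.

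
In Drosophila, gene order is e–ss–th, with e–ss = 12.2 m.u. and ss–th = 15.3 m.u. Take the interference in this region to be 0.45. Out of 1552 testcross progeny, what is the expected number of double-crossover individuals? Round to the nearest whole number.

16

Map distances give recombination frequencies of 0.122 and 0.153 for the two intervals.
With interference 0.45 (so coincidence = 0.55), expected double-crossover frequency = 0.122 × 0.153 × 0.55 = 0.01027.
Expected number = 0.01027 × 1552 = 15.93 ≈ 16.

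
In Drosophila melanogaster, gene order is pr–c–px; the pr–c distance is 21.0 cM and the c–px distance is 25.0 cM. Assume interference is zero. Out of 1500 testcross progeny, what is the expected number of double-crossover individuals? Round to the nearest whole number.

Map distances give recombination frequencies of 0.210 and 0.250 for the two intervals.
With no interference, expected double-crossover frequency = 0.210 × 0.250 = 0.05250.
Expected number = 0.05250 × 1500 = 78.75 ≈ 79.

79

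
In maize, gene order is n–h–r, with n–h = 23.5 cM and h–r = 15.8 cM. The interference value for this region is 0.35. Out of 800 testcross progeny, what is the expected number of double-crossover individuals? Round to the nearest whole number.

19

Map distances give recombination frequencies of 0.235 and 0.158 for the two intervals.
With interference 0.35 (so coincidence = 0.65), expected double-crossover frequency = 0.235 × 0.158 × 0.65 = 0.02413.
Expected number = 0.02413 × 800 = 19.31 ≈ 19.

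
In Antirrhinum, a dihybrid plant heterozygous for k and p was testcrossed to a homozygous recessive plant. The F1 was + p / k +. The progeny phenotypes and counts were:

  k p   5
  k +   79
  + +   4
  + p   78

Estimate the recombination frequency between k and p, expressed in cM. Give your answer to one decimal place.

The recombinant classes are + + and k p: 4 + 5 = 9.
Recombination frequency = 9/166 = 0.0542 ≈ 5.4%, i.e. 5.4 cM.

5.4 cM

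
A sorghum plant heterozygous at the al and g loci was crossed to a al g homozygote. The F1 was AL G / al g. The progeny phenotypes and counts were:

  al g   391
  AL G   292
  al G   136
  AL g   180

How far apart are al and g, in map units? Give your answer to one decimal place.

31.6 map units

The recombinant classes are AL g and al G: 180 + 136 = 316.
Recombination frequency = 316/999 = 0.3163 ≈ 31.6%, i.e. 31.6 map units.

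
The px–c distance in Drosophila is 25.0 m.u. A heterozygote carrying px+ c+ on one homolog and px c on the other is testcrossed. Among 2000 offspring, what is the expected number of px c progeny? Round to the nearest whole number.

750

A map distance of 25.0 m.u. corresponds to a recombination frequency of 0.250.
The F1 is px+ c+ / px c, so px c is a parental gamete class with expected frequency (1 − r)/2 = 0.750/2 = 0.3750.
Expected number = 0.3750 × 2000 = 750.00 ≈ 750.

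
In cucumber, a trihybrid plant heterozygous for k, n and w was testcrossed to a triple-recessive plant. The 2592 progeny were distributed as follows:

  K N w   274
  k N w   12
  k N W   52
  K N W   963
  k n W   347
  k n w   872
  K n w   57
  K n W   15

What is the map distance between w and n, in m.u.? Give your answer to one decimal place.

25.0 m.u.

The two most frequent reciprocal classes, k n w and K N W, are the parental types, so the F1 was k n w / K N W.
The two rarest classes, k N w and K n W, are the double crossovers. Comparing them with the parentals, only the n allele has switched, so n is the middle locus and the order is k – n – w.
Crossovers in the n–w interval produce the single-crossover classes k n W and K N w (347 + 274 = 621) plus the double crossovers (27).
RF(n–w) = (621 + 27) / 2592 = 648/2592 = 0.2500 → 25.0 m.u.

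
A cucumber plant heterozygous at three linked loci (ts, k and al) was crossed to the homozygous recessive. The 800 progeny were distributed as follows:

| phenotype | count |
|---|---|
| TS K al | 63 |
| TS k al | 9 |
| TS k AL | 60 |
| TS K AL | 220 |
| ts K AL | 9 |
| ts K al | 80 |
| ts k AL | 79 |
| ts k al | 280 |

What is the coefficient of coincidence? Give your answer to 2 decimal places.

The two most frequent reciprocal classes, ts k al and TS K AL, are the parental types, so the F1 was ts k al / TS K AL.
The two rarest classes, TS k al and ts K AL, are the double crossovers. Comparing them with the parentals, only the ts allele has switched, so ts is the middle locus and the order is k – ts – al.
k–ts: (140 + 18)/800 = 0.1975; ts–al: (142 + 18)/800 = 0.2000.
Expected DCO frequency = 0.1975 × 0.2000 ≈ 0.03950; observed = 18/800 ≈ 0.02250.
Coefficient of coincidence = 0.02250/0.03950 ≈ 0.57.

0.57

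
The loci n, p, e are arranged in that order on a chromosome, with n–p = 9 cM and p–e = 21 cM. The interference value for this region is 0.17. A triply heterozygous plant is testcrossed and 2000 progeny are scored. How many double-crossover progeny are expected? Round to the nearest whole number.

31

Map distances give recombination frequencies of 0.090 and 0.210 for the two intervals.
With interference 0.17 (so coincidence = 0.83), expected double-crossover frequency = 0.090 × 0.210 × 0.83 = 0.01569.
Expected number = 0.01569 × 2000 = 31.37 ≈ 31.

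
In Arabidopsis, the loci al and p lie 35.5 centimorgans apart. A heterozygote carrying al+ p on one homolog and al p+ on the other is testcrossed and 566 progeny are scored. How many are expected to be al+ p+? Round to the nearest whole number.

100

A map distance of 35.5 centimorgans corresponds to a recombination frequency of 0.355.
The F1 is al+ p / al p+, so al+ p+ is a recombinant gamete class with expected frequency r/2 = 0.355/2 = 0.1775.
Expected number = 0.1775 × 566 = 100.46 ≈ 100.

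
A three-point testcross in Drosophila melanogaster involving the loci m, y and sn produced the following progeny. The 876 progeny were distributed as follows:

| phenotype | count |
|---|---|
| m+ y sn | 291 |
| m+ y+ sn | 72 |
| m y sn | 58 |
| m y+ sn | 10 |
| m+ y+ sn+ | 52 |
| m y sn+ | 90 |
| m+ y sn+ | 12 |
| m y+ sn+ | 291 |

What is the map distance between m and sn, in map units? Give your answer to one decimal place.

The two most frequent reciprocal classes, m+ y sn and m y+ sn+, are the parental types, so the F1 was m+ y sn / m y+ sn+.
The two rarest classes, m+ y sn+ and m y+ sn, are the double crossovers. Comparing them with the parentals, only the sn allele has switched, so sn is the middle locus and the order is m – sn – y.
Crossovers in the m–sn interval produce the single-crossover classes m y sn and m+ y+ sn+ (58 + 52 = 110) plus the double crossovers (22).
RF(m–sn) = (110 + 22) / 876 = 132/876 = 0.1507 → 15.1 map units.

15.1 map units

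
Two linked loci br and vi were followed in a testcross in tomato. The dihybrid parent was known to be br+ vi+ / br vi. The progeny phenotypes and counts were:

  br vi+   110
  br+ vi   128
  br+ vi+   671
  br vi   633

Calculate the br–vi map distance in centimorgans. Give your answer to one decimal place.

15.4 centimorgans

The recombinant classes are br+ vi and br vi+: 128 + 110 = 238.
Recombination frequency = 238/1542 = 0.1543 ≈ 15.4%, i.e. 15.4 centimorgans.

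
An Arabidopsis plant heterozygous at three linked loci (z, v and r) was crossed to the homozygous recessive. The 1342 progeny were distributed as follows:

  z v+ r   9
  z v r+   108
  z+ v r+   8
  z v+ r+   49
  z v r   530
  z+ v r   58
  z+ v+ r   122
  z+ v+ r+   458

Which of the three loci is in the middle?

v

The two most frequent reciprocal classes, z v r and z+ v+ r+, are the parental types, so the F1 was z v r / z+ v+ r+.
The two rarest classes, z v+ r and z+ v r+, are the double crossovers. Comparing them with the parentals, only the v allele has switched, so v is the middle locus and the order is r – v – z.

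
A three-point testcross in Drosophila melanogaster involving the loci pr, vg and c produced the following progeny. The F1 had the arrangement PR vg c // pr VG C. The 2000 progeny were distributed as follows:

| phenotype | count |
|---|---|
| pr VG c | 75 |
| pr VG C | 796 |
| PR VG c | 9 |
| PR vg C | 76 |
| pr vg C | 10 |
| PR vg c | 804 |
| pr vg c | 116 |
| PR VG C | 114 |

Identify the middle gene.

vg

The two rarest classes, PR VG c and pr vg C, are the double crossovers. Comparing them with the parentals, only the vg allele has switched, so vg is the middle locus and the order is pr – vg – c.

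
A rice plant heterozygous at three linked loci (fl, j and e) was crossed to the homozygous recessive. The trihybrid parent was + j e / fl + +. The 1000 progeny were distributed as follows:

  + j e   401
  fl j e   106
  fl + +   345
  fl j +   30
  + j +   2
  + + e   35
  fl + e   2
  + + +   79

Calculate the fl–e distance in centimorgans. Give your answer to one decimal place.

18.9 centimorgans

The two rarest classes, + j + and fl + e, are the double crossovers. Comparing them with the parentals, only the e allele has switched, so e is the middle locus and the order is fl – e – j.
Crossovers in the fl–e interval produce the single-crossover classes fl j e and + + + (106 + 79 = 185) plus the double crossovers (4).
RF(fl–e) = (185 + 4) / 1000 = 189/1000 = 0.1890 → 18.9 centimorgans.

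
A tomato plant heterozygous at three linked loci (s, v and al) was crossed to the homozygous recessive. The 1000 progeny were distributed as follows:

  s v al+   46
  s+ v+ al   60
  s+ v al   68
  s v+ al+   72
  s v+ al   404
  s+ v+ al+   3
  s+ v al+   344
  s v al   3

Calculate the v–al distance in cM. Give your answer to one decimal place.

14.6 cM

The two most frequent reciprocal classes, s v+ al and s+ v al+, are the parental types, so the F1 was s v+ al / s+ v al+.
The two rarest classes, s v al and s+ v+ al+, are the double crossovers. Comparing them with the parentals, only the v allele has switched, so v is the middle locus and the order is s – v – al.
Crossovers in the v–al interval produce the single-crossover classes s v+ al+ and s+ v al (72 + 68 = 140) plus the double crossovers (6).
RF(v–al) = (140 + 6) / 1000 = 146/1000 = 0.1460 → 14.6 cM.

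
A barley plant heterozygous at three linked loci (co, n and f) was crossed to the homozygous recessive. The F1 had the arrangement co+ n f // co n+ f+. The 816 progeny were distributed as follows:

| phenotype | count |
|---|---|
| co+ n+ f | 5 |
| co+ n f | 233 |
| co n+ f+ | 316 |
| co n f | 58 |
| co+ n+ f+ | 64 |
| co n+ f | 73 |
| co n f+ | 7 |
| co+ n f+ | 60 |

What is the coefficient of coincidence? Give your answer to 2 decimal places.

The two rarest classes, co+ n+ f and co n f+, are the double crossovers. Comparing them with the parentals, only the n allele has switched, so n is the middle locus and the order is f – n – co.
f–n: (133 + 12)/816 = 0.1777; n–co: (122 + 12)/816 = 0.1642.
Expected DCO frequency = 0.1777 × 0.1642 ≈ 0.02918; observed = 12/816 ≈ 0.01471.
Coefficient of coincidence = 0.01471/0.02918 ≈ 0.50.

0.50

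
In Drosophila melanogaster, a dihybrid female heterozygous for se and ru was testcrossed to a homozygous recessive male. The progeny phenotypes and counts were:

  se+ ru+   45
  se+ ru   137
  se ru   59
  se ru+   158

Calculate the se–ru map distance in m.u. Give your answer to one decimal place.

26.1 m.u.

The two most frequent classes, se+ ru (137) and se ru+ (158), are the parental types, so the F1 was se+ ru / se ru+.
The recombinant classes are se+ ru+ and se ru: 45 + 59 = 104.
Recombination frequency = 104/399 = 0.2607 ≈ 26.1%, i.e. 26.1 m.u.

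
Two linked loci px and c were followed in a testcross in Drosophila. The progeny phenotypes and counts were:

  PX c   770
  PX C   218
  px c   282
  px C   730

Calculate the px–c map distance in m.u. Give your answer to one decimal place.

The two most frequent classes, PX c (770) and px C (730), are the parental types, so the F1 was PX c / px C.
The recombinant classes are PX C and px c: 218 + 282 = 500.
Recombination frequency = 500/2000 = 0.2500 ≈ 25.0%, i.e. 25.0 m.u.

25.0 m.u.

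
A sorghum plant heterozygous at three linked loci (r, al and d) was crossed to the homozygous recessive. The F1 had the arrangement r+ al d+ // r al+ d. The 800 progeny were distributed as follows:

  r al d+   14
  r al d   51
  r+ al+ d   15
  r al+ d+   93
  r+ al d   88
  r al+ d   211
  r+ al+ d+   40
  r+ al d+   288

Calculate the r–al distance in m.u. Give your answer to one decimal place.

The two rarest classes, r al d+ and r+ al+ d, are the double crossovers. Comparing them with the parentals, only the r allele has switched, so r is the middle locus and the order is d – r – al.
Crossovers in the r–al interval produce the single-crossover classes r+ al+ d+ and r al d (40 + 51 = 91) plus the double crossovers (29).
RF(r–al) = (91 + 29) / 800 = 120/800 = 0.1500 → 15.0 m.u.

15.0 m.u.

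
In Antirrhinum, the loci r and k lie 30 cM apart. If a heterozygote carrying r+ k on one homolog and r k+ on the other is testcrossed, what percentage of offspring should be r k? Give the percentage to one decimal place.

A map distance of 30 cM corresponds to a recombination frequency of 0.300.
The F1 is r+ k / r k+, so r k is a recombinant gamete class with expected frequency r/2 = 0.300/2 = 0.1500.
That is 0.1500 = 15.0% of the progeny.

15.0%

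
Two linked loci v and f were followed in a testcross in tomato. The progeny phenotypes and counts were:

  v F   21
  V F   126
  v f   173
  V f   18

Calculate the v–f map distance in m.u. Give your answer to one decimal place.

The two most frequent classes, V F (126) and v f (173), are the parental types, so the F1 was V F / v f.
The recombinant classes are V f and v F: 18 + 21 = 39.
Recombination frequency = 39/338 = 0.1154 ≈ 11.5%, i.e. 11.5 m.u.

11.5 m.u.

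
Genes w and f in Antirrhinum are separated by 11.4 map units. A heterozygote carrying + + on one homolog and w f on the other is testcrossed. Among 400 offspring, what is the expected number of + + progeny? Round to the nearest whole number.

177

A map distance of 11.4 map units corresponds to a recombination frequency of 0.114.
The F1 is + + / w f, so + + is a parental gamete class with expected frequency (1 − r)/2 = 0.886/2 = 0.4430.
Expected number = 0.4430 × 400 = 177.20 ≈ 177.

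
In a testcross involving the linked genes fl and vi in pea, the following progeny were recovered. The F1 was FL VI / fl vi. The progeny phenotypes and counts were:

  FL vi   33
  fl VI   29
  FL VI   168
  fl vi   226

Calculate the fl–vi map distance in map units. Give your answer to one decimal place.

13.6 map units

The recombinant classes are FL vi and fl VI: 33 + 29 = 62.
Recombination frequency = 62/456 = 0.1360 ≈ 13.6%, i.e. 13.6 map units.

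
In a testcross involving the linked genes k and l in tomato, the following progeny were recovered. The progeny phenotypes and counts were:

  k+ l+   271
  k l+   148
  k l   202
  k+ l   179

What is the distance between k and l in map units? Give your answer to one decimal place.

The two most frequent classes, k+ l+ (271) and k l (202), are the parental types, so the F1 was k+ l+ / k l.
The recombinant classes are k+ l and k l+: 179 + 148 = 327.
Recombination frequency = 327/800 = 0.4088 ≈ 40.9%, i.e. 40.9 map units.

40.9 map units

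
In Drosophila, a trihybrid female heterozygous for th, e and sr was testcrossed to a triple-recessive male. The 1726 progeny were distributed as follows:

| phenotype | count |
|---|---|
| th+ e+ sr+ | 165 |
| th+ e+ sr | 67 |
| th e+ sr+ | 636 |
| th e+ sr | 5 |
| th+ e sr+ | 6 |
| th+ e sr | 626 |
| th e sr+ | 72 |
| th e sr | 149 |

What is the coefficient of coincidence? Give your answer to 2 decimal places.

The two most frequent reciprocal classes, th e+ sr+ and th+ e sr, are the parental types, so the F1 was th e+ sr+ / th+ e sr.
The two rarest classes, th e+ sr and th+ e sr+, are the double crossovers. Comparing them with the parentals, only the sr allele has switched, so sr is the middle locus and the order is th – sr – e.
th–sr: (314 + 11)/1726 = 0.1883; sr–e: (139 + 11)/1726 = 0.0869.
Expected DCO frequency = 0.1883 × 0.0869 ≈ 0.01636; observed = 11/1726 ≈ 0.00637.
Coefficient of coincidence = 0.00637/0.01636 ≈ 0.39.

0.39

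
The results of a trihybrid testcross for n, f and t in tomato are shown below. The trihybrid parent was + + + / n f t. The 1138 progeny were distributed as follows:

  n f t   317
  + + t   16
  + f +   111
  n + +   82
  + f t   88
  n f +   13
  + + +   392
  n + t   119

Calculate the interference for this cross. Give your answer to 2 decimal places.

The two rarest classes, + + t and n f +, are the double crossovers. Comparing them with the parentals, only the t allele has switched, so t is the middle locus and the order is n – t – f.
n–t: (170 + 29)/1138 = 0.1749; t–f: (230 + 29)/1138 = 0.2276.
Expected DCO frequency = 0.1749 × 0.2276 ≈ 0.03981; observed = 29/1138 ≈ 0.02548.
Coefficient of coincidence = 0.02548/0.03981 ≈ 0.64; interference = 1 − 0.64 = 0.36.

0.36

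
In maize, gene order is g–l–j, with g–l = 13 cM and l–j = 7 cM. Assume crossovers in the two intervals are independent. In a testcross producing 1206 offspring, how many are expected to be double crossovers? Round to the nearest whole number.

Map distances give recombination frequencies of 0.130 and 0.070 for the two intervals.
With no interference, expected double-crossover frequency = 0.130 × 0.070 = 0.00910.
Expected number = 0.00910 × 1206 = 10.97 ≈ 11.

11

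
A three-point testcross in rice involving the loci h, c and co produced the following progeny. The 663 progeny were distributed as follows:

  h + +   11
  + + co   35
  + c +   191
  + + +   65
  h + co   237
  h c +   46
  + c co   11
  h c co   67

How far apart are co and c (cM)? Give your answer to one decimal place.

23.2 cM

The two most frequent reciprocal classes, h + co and + c +, are the parental types, so the F1 was h + co / + c +.
The two rarest classes, h + + and + c co, are the double crossovers. Comparing them with the parentals, only the co allele has switched, so co is the middle locus and the order is h – co – c.
Crossovers in the co–c interval produce the single-crossover classes h c co and + + + (67 + 65 = 132) plus the double crossovers (22).
RF(co–c) = (132 + 22) / 663 = 154/663 = 0.2323 → 23.2 cM.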